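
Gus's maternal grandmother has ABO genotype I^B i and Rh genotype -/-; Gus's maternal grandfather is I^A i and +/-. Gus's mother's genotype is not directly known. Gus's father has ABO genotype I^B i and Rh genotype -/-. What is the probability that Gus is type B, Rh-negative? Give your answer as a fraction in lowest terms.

Gus's mother's ABO genotype from I^B i × I^A i: 1/4 I^A I^B, 1/4 I^A i, 1/4 I^B i, 1/4 i i.
Crossing each possibility with the father I^B i and summing P(type B): 1/4·1/2 + 1/4·1/4 + 1/4·3/4 + 1/4·1/2 = 1/2.
Similarly for Rh via the mother's Rh distribution: P(Rh-) = 3/4.
Independent loci: 1/2 × 3/4 = 3/8.

3/8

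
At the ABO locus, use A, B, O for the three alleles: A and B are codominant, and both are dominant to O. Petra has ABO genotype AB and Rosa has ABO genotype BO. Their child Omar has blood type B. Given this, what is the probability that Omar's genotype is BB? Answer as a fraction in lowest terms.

1/2

Cross AB × BO → 1/4 AB, 1/4 AO, 1/4 BB, 1/4 BO.
Type-B genotypes among offspring: BB (1/4), BO (1/4); total 1/2.
P(BB | type B) = (1/4) / (1/2) = 1/2.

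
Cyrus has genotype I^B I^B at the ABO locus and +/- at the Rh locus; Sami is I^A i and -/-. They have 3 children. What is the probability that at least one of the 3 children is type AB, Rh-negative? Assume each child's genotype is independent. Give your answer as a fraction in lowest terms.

ABO cross I^B I^B × I^A i → 1/2 B, 1/2 AB.
Rh cross +/- × -/- → 1/2 Rh+, 1/2 Rh-; so P(type AB, Rh-negative) = 1/2 × 1/2 = 1/4 per child.
P(none) = (3/4)^3 = 27/64; P(at least one) = 1 − 27/64 = 37/64.

37/64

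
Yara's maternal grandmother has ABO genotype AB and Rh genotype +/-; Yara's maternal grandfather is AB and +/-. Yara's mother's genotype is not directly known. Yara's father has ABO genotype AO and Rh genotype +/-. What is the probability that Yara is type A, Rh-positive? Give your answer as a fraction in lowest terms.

3/8

Yara's mother's ABO genotype from AB × AB: 1/4 AA, 1/2 AB, 1/4 BB.
Crossing each possibility with the father AO and summing P(type A): 1/4·1 + 1/2·1/2 + 1/4·0 = 1/2.
Similarly for Rh via the mother's Rh distribution: P(Rh+) = 3/4.
Independent loci: 1/2 × 3/4 = 3/8.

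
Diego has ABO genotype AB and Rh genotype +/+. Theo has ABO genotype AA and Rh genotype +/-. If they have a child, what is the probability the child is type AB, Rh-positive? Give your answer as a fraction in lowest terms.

1/2

ABO cross AB × AA → offspring phenotypes: 1/2 A, 1/2 AB.
Rh cross +/+ × +/- → 1 Rh+.
Independent loci: P(type AB, Rh-positive) = 1/2 × 1 = 1/2.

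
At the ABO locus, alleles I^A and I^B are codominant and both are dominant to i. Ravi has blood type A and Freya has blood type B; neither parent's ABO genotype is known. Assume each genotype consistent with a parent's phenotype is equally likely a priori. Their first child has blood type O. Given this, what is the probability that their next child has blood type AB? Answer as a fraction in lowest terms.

1/4

Possible genotypes: Ravi ∈ {I^A I^A, I^A i}; Freya ∈ {I^B I^B, I^B i}.
Weight each parental genotype pair by prior × P(type-O child):
  I^A i × I^B i: posterior weight 1; P(next child type AB) = 1/4.
Weighted sum = 1/4.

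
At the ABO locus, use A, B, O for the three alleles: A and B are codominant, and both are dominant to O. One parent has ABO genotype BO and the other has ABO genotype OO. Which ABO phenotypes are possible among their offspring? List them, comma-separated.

Gametes from BO × OO give offspring ABO genotypes BO, OO, i.e. phenotypes O, B.

O, B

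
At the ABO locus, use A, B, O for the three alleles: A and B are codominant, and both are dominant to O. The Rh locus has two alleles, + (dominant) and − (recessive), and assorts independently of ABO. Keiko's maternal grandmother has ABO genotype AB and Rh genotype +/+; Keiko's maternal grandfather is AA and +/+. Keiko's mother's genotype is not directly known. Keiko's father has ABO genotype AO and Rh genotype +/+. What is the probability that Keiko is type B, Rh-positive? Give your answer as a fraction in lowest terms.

1/8

Keiko's mother's ABO genotype from AB × AA: 1/2 AA, 1/2 AB.
Crossing each possibility with the father AO and summing P(type B): 1/2·0 + 1/2·1/4 = 1/8.
Similarly for Rh via the mother's Rh distribution: P(Rh+) = 1.
Independent loci: 1/8 × 1 = 1/8.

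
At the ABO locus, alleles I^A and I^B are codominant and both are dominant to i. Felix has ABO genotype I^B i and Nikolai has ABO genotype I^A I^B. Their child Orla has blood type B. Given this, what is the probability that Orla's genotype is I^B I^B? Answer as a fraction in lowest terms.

Cross I^B i × I^A I^B → 1/4 I^A I^B, 1/4 I^A i, 1/4 I^B I^B, 1/4 I^B i.
Type-B genotypes among offspring: I^B I^B (1/4), I^B i (1/4); total 1/2.
P(I^B I^B | type B) = (1/4) / (1/2) = 1/2.

1/2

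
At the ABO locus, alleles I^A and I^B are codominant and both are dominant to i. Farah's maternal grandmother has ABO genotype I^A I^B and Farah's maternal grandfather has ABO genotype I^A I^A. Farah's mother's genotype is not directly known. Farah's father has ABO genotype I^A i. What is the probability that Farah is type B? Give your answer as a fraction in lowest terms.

Farah's mother's ABO genotype from I^A I^B × I^A I^A: 1/2 I^A I^A, 1/2 I^A I^B.
Crossing each possibility with the father I^A i and summing P(type B): 1/2·0 + 1/2·1/4 = 1/8.

1/8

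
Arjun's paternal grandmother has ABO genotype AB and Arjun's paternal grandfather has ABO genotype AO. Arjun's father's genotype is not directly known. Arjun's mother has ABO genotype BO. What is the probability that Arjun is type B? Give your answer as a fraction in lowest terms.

3/8

Arjun's father's ABO genotype from AB × AO: 1/4 AA, 1/4 AB, 1/4 AO, 1/4 BO.
Crossing each possibility with the mother BO and summing P(type B): 1/4·0 + 1/4·1/2 + 1/4·1/4 + 1/4·3/4 = 3/8.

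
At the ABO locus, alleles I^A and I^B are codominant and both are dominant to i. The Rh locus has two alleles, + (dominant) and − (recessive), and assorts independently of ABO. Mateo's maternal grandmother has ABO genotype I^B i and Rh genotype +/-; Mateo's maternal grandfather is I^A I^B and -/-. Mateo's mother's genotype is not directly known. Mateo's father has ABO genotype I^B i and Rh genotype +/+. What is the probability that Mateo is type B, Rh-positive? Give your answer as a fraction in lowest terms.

Mateo's mother's ABO genotype from I^B i × I^A I^B: 1/4 I^A I^B, 1/4 I^A i, 1/4 I^B I^B, 1/4 I^B i.
Crossing each possibility with the father I^B i and summing P(type B): 1/4·1/2 + 1/4·1/4 + 1/4·1 + 1/4·3/4 = 5/8.
Similarly for Rh via the mother's Rh distribution: P(Rh+) = 1.
Independent loci: 5/8 × 1 = 5/8.

5/8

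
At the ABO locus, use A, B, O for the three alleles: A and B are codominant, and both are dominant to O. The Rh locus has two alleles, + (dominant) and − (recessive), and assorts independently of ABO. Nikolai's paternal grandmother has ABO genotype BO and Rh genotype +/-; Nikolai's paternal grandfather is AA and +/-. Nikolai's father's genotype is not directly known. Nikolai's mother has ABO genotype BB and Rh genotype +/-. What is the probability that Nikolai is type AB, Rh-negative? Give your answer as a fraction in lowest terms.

1/8

Nikolai's father's ABO genotype from BO × AA: 1/2 AB, 1/2 AO.
Crossing each possibility with the mother BB and summing P(type AB): 1/2·1/2 + 1/2·1/2 = 1/2.
Similarly for Rh via the father's Rh distribution: P(Rh-) = 1/4.
Independent loci: 1/2 × 1/4 = 1/8.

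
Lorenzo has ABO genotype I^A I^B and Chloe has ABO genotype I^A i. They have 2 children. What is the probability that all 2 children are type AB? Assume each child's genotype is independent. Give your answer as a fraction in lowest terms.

ABO cross I^A I^B × I^A i → 1/2 A, 1/4 B, 1/4 AB.
So P(type AB) = 1/4 per child.
All 2 independent: (1/4)^2 = 1/16.

1/16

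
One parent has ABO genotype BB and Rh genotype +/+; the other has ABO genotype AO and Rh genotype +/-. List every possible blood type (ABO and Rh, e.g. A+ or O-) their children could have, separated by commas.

B+, AB+

Gametes from BB × AO give offspring ABO genotypes AB, BO, i.e. phenotypes B, AB.
Rh cross +/+ × +/- → phenotypes Rh+.
Combining independently: B+, AB+.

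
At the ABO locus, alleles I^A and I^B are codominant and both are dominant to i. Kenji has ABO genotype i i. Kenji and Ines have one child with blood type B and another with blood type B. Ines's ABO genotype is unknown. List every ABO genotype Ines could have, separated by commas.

For each candidate genotype of Ines, check whether crossing it with i i can produce every observed child phenotype.
  I^A I^A → possible child types {A} ✗
  I^A I^B → possible child types {A, B} ✓
  I^A i → possible child types {O, A} ✗
  I^B I^B → possible child types {B} ✓
  I^B i → possible child types {O, B} ✓
  i i → possible child types {O} ✗

I^A I^B, I^B I^B, I^B i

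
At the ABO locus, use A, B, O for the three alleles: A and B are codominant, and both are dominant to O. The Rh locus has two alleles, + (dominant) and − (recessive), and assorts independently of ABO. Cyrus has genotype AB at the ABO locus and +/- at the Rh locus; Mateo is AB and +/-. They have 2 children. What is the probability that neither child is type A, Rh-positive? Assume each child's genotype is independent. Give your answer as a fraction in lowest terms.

169/256

ABO cross AB × AB → 1/4 A, 1/4 B, 1/2 AB.
Rh cross +/- × +/- → 3/4 Rh+, 1/4 Rh-; so P(type A, Rh-positive) = 1/4 × 3/4 = 3/16 per child.
P(not type A, Rh-positive) = 13/16 for one child; (13/16)^2 = 169/256.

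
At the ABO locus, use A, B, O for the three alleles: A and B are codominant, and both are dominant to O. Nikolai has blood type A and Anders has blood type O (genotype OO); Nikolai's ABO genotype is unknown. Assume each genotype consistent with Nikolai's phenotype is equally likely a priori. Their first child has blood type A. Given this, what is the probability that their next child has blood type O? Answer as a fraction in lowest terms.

Possible genotypes: Nikolai ∈ {AA, AO}; Anders ∈ {OO}.
Weight each parental genotype pair by prior × P(type-A child):
  AA × OO: posterior weight 2/3; P(next child type O) = 0.
  AO × OO: posterior weight 1/3; P(next child type O) = 1/2.
Weighted sum = 1/6.

1/6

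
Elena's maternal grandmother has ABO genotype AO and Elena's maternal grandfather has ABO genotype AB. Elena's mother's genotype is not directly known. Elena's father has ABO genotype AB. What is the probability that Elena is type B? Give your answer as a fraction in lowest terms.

Elena's mother's ABO genotype from AO × AB: 1/4 AA, 1/4 AB, 1/4 AO, 1/4 BO.
Crossing each possibility with the father AB and summing P(type B): 1/4·0 + 1/4·1/4 + 1/4·1/4 + 1/4·1/2 = 1/4.

1/4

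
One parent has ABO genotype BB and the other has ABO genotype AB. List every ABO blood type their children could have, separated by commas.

B, AB

Gametes from BB × AB give offspring ABO genotypes AB, BB, i.e. phenotypes B, AB.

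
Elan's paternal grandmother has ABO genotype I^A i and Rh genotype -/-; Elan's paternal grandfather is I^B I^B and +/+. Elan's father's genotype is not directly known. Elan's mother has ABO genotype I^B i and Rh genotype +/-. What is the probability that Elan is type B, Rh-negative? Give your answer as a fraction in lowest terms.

Elan's father's ABO genotype from I^A i × I^B I^B: 1/2 I^A I^B, 1/2 I^B i.
Crossing each possibility with the mother I^B i and summing P(type B): 1/2·1/2 + 1/2·3/4 = 5/8.
Similarly for Rh via the father's Rh distribution: P(Rh-) = 1/4.
Independent loci: 5/8 × 1/4 = 5/32.

5/32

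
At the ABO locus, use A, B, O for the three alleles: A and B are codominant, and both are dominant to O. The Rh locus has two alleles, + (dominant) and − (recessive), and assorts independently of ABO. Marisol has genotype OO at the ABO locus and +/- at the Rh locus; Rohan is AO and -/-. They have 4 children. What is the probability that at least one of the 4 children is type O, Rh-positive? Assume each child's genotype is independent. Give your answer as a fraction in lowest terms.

ABO cross OO × AO → 1/2 O, 1/2 A.
Rh cross +/- × -/- → 1/2 Rh+, 1/2 Rh-; so P(type O, Rh-positive) = 1/2 × 1/2 = 1/4 per child.
P(none) = (3/4)^4 = 81/256; P(at least one) = 1 − 81/256 = 175/256.

175/256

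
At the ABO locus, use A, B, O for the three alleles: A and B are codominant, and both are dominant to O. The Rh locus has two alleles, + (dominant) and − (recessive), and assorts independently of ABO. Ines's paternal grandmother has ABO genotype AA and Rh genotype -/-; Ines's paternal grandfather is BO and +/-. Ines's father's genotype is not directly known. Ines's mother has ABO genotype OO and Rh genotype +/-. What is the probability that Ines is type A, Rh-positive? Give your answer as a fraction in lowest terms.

5/16

Ines's father's ABO genotype from AA × BO: 1/2 AB, 1/2 AO.
Crossing each possibility with the mother OO and summing P(type A): 1/2·1/2 + 1/2·1/2 = 1/2.
Similarly for Rh via the father's Rh distribution: P(Rh+) = 5/8.
Independent loci: 1/2 × 5/8 = 5/16.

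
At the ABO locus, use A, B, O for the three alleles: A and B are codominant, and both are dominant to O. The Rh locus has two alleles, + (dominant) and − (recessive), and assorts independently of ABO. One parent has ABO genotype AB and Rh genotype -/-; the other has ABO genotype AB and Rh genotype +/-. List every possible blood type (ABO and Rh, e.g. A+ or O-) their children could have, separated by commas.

Gametes from AB × AB give offspring ABO genotypes AA, AB, BB, i.e. phenotypes A, B, AB.
Rh cross -/- × +/- → phenotypes Rh+, Rh-.
Combining independently: A+, A-, B+, B-, AB+, AB-.

A+, A-, B+, B-, AB+, AB-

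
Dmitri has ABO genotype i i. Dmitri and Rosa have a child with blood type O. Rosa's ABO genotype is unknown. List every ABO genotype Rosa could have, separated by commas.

For each candidate genotype of Rosa, check whether crossing it with i i can produce every observed child phenotype.
  I^A I^A → possible child types {A} ✗
  I^A I^B → possible child types {A, B} ✗
  I^A i → possible child types {O, A} ✓
  I^B I^B → possible child types {B} ✗
  I^B i → possible child types {O, B} ✓
  i i → possible child types {O} ✓

I^A i, I^B i, i i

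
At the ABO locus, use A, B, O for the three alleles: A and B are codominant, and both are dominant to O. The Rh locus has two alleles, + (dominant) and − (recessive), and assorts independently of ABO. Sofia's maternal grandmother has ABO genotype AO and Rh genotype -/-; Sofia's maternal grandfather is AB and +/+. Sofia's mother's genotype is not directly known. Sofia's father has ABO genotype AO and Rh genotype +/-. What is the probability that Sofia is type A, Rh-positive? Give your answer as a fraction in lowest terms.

Sofia's mother's ABO genotype from AO × AB: 1/4 AA, 1/4 AB, 1/4 AO, 1/4 BO.
Crossing each possibility with the father AO and summing P(type A): 1/4·1 + 1/4·1/2 + 1/4·3/4 + 1/4·1/4 = 5/8.
Similarly for Rh via the mother's Rh distribution: P(Rh+) = 3/4.
Independent loci: 5/8 × 3/4 = 15/32.

15/32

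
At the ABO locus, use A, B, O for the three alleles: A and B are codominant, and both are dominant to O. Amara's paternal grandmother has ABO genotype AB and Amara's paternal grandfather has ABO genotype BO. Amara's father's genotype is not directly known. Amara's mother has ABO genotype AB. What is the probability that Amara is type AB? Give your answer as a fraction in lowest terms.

Amara's father's ABO genotype from AB × BO: 1/4 AB, 1/4 AO, 1/4 BB, 1/4 BO.
Crossing each possibility with the mother AB and summing P(type AB): 1/4·1/2 + 1/4·1/4 + 1/4·1/2 + 1/4·1/4 = 3/8.

3/8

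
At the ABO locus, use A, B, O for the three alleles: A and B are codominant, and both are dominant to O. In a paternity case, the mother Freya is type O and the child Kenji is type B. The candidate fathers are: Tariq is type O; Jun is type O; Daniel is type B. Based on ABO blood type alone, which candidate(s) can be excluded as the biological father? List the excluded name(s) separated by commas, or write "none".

A candidate is excluded only if no genotype consistent with his phenotype could produce a type B child with a type O mother.
Tariq (type O): no genotype consistent with that phenotype can produce a type-B child with a type-O mother.
Jun (type O): no genotype consistent with that phenotype can produce a type-B child with a type-O mother.

Tariq, Jun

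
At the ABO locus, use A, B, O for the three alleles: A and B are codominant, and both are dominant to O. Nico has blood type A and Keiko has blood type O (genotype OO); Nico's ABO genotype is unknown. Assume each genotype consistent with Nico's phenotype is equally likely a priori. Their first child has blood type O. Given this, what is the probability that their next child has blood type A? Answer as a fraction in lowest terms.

Possible genotypes: Nico ∈ {AA, AO}; Keiko ∈ {OO}.
Weight each parental genotype pair by prior × P(type-O child):
  AO × OO: posterior weight 1; P(next child type A) = 1/2.
Weighted sum = 1/2.

1/2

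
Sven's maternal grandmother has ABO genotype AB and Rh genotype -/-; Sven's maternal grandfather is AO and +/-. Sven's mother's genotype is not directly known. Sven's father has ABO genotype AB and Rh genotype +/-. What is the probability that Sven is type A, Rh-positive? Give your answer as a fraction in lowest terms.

15/64

Sven's mother's ABO genotype from AB × AO: 1/4 AA, 1/4 AB, 1/4 AO, 1/4 BO.
Crossing each possibility with the father AB and summing P(type A): 1/4·1/2 + 1/4·1/4 + 1/4·1/2 + 1/4·1/4 = 3/8.
Similarly for Rh via the mother's Rh distribution: P(Rh+) = 5/8.
Independent loci: 3/8 × 5/8 = 15/64.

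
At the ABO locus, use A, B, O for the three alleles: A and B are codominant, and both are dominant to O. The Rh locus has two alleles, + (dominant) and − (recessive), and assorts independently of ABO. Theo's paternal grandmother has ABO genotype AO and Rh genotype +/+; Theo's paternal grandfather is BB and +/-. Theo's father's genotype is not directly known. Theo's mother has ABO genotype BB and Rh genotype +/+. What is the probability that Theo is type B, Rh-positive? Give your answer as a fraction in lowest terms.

3/4

Theo's father's ABO genotype from AO × BB: 1/2 AB, 1/2 BO.
Crossing each possibility with the mother BB and summing P(type B): 1/2·1/2 + 1/2·1 = 3/4.
Similarly for Rh via the father's Rh distribution: P(Rh+) = 1.
Independent loci: 3/4 × 1 = 3/4.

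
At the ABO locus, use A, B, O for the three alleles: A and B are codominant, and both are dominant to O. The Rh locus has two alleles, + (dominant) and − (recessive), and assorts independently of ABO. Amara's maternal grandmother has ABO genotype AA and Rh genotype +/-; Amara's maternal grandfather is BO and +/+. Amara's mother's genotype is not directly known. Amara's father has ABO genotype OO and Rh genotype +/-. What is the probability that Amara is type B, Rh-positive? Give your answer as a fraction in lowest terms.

7/32

Amara's mother's ABO genotype from AA × BO: 1/2 AB, 1/2 AO.
Crossing each possibility with the father OO and summing P(type B): 1/2·1/2 + 1/2·0 = 1/4.
Similarly for Rh via the mother's Rh distribution: P(Rh+) = 7/8.
Independent loci: 1/4 × 7/8 = 7/32.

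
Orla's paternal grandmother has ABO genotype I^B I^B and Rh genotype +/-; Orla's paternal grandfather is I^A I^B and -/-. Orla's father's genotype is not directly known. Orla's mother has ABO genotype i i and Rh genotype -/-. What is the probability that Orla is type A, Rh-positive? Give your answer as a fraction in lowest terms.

Orla's father's ABO genotype from I^B I^B × I^A I^B: 1/2 I^A I^B, 1/2 I^B I^B.
Crossing each possibility with the mother i i and summing P(type A): 1/2·1/2 + 1/2·0 = 1/4.
Similarly for Rh via the father's Rh distribution: P(Rh+) = 1/4.
Independent loci: 1/4 × 1/4 = 1/16.

1/16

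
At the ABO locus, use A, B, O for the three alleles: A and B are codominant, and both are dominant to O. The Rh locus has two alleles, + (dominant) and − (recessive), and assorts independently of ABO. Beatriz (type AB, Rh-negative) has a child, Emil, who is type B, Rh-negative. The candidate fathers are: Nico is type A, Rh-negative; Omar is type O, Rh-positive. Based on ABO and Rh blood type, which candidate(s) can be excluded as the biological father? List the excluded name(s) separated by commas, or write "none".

none

A candidate is excluded only if no genotype consistent with his phenotype could produce a type B, Rh-negative child with a type AB, Rh-negative mother.
Every candidate has at least one consistent genotype combination, so none can be excluded.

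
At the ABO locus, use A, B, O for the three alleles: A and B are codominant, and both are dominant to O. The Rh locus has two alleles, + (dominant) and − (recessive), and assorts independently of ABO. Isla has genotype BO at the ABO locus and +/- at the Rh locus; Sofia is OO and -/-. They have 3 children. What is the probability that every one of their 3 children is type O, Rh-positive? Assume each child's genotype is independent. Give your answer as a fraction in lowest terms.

1/64

ABO cross BO × OO → 1/2 O, 1/2 B.
Rh cross +/- × -/- → 1/2 Rh+, 1/2 Rh-; so P(type O, Rh-positive) = 1/2 × 1/2 = 1/4 per child.
All 3 independent: (1/4)^3 = 1/64.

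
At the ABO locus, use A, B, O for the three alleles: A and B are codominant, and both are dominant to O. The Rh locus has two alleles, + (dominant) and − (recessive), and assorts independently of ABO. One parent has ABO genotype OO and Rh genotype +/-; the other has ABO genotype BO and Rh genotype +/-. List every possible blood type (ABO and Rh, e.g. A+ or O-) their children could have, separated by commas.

O+, O-, B+, B-

Gametes from OO × BO give offspring ABO genotypes BO, OO, i.e. phenotypes O, B.
Rh cross +/- × +/- → phenotypes Rh+, Rh-.
Combining independently: O+, O-, B+, B-.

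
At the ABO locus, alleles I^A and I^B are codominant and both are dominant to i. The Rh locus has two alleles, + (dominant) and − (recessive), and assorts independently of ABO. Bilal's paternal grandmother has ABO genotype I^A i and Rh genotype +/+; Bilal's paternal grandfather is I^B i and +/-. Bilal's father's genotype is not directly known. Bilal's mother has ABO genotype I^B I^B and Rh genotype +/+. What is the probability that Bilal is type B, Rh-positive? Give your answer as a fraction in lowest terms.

3/4

Bilal's father's ABO genotype from I^A i × I^B i: 1/4 I^A I^B, 1/4 I^A i, 1/4 I^B i, 1/4 i i.
Crossing each possibility with the mother I^B I^B and summing P(type B): 1/4·1/2 + 1/4·1/2 + 1/4·1 + 1/4·1 = 3/4.
Similarly for Rh via the father's Rh distribution: P(Rh+) = 1.
Independent loci: 3/4 × 1 = 3/4.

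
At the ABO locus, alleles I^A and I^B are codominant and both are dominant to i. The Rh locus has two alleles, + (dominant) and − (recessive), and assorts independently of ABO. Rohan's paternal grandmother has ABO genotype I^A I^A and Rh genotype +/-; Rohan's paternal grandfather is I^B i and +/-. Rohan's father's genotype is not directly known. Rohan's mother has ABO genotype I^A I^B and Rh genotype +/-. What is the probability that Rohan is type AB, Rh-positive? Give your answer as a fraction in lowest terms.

Rohan's father's ABO genotype from I^A I^A × I^B i: 1/2 I^A I^B, 1/2 I^A i.
Crossing each possibility with the mother I^A I^B and summing P(type AB): 1/2·1/2 + 1/2·1/4 = 3/8.
Similarly for Rh via the father's Rh distribution: P(Rh+) = 3/4.
Independent loci: 3/8 × 3/4 = 9/32.

9/32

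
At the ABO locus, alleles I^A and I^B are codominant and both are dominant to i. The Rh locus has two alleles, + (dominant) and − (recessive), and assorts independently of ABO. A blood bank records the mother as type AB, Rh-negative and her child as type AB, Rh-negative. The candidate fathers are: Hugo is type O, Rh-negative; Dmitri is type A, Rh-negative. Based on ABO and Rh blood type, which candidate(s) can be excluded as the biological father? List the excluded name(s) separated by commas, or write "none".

A candidate is excluded only if no genotype consistent with his phenotype could produce a type AB, Rh-negative child with a type AB, Rh-negative mother.
Hugo (type O, Rh-): no genotype consistent with that phenotype can produce a type-AB Rh- child with a type-AB mother.

Hugo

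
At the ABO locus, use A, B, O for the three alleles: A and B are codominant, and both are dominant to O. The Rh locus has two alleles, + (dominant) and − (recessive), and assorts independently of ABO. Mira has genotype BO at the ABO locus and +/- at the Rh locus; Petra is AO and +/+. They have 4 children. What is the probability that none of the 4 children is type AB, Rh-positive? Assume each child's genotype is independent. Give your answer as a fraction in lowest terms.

ABO cross BO × AO → 1/4 O, 1/4 A, 1/4 B, 1/4 AB.
Rh cross +/- × +/+ → 1 Rh+; so P(type AB, Rh-positive) = 1/4 × 1 = 1/4 per child.
P(not type AB, Rh-positive) = 3/4 for one child; (3/4)^4 = 81/256.

81/256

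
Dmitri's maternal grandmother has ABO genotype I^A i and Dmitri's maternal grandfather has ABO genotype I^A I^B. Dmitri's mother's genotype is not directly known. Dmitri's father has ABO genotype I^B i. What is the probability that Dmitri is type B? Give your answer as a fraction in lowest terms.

3/8

Dmitri's mother's ABO genotype from I^A i × I^A I^B: 1/4 I^A I^A, 1/4 I^A I^B, 1/4 I^A i, 1/4 I^B i.
Crossing each possibility with the father I^B i and summing P(type B): 1/4·0 + 1/4·1/2 + 1/4·1/4 + 1/4·3/4 = 3/8.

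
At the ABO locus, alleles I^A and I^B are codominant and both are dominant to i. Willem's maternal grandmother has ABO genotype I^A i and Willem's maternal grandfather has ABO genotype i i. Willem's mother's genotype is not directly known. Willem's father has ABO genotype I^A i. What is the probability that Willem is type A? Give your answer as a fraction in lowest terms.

5/8

Willem's mother's ABO genotype from I^A i × i i: 1/2 I^A i, 1/2 i i.
Crossing each possibility with the father I^A i and summing P(type A): 1/2·3/4 + 1/2·1/2 = 5/8.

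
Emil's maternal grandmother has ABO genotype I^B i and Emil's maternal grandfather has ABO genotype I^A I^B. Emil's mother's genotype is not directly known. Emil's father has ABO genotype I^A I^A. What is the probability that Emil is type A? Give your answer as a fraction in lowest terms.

Emil's mother's ABO genotype from I^B i × I^A I^B: 1/4 I^A I^B, 1/4 I^A i, 1/4 I^B I^B, 1/4 I^B i.
Crossing each possibility with the father I^A I^A and summing P(type A): 1/4·1/2 + 1/4·1 + 1/4·0 + 1/4·1/2 = 1/2.

1/2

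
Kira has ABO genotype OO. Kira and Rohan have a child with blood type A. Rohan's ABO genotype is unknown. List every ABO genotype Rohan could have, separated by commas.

AA, AB, AO

For each candidate genotype of Rohan, check whether crossing it with OO can produce every observed child phenotype.
  AA → possible child types {A} ✓
  AB → possible child types {A, B} ✓
  AO → possible child types {O, A} ✓
  BB → possible child types {B} ✗
  BO → possible child types {O, B} ✗
  OO → possible child types {O} ✗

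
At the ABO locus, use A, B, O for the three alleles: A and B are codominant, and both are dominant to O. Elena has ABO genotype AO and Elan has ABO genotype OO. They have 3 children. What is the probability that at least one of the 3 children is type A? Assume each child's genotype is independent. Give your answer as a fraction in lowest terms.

ABO cross AO × OO → 1/2 O, 1/2 A.
So P(type A) = 1/2 per child.
P(none) = (1/2)^3 = 1/8; P(at least one) = 1 − 1/8 = 7/8.

7/8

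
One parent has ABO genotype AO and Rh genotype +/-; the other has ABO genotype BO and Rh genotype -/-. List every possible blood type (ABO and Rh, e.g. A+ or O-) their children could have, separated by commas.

Gametes from AO × BO give offspring ABO genotypes AB, AO, BO, OO, i.e. phenotypes O, A, B, AB.
Rh cross +/- × -/- → phenotypes Rh+, Rh-.
Combining independently: O+, O-, A+, A-, B+, B-, AB+, AB-.

O+, O-, A+, A-, B+, B-, AB+, AB-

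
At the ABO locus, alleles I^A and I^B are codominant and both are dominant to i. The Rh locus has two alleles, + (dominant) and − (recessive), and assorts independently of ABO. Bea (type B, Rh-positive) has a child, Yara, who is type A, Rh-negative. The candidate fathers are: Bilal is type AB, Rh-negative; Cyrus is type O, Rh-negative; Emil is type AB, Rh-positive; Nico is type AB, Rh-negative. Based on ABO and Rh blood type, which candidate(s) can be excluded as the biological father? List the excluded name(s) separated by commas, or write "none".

A candidate is excluded only if no genotype consistent with his phenotype could produce a type A, Rh-negative child with a type B, Rh-positive mother.
Cyrus (type O, Rh-): no genotype consistent with that phenotype can produce a type-A Rh- child with a type-B mother.

Cyrus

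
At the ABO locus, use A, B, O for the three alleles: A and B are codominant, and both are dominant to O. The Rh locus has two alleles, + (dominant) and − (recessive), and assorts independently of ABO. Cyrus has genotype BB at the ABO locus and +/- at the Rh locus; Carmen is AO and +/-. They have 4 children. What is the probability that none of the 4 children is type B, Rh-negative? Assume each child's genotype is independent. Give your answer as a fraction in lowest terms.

ABO cross BB × AO → 1/2 B, 1/2 AB.
Rh cross +/- × +/- → 3/4 Rh+, 1/4 Rh-; so P(type B, Rh-negative) = 1/2 × 1/4 = 1/8 per child.
P(not type B, Rh-negative) = 7/8 for one child; (7/8)^4 = 2401/4096.

2401/4096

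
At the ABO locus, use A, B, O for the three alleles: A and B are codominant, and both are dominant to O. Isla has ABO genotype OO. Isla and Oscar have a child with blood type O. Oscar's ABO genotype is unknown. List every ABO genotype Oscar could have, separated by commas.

For each candidate genotype of Oscar, check whether crossing it with OO can produce every observed child phenotype.
  AA → possible child types {A} ✗
  AB → possible child types {A, B} ✗
  AO → possible child types {O, A} ✓
  BB → possible child types {B} ✗
  BO → possible child types {O, B} ✓
  OO → possible child types {O} ✓

AO, BO, OO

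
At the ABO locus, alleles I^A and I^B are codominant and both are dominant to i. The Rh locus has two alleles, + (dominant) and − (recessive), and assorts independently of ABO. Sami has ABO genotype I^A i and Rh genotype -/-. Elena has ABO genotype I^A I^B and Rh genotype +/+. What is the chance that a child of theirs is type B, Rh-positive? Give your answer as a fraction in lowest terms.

1/4

ABO cross I^A i × I^A I^B → offspring phenotypes: 1/2 A, 1/4 B, 1/4 AB.
Rh cross -/- × +/+ → 1 Rh+.
Independent loci: P(type B, Rh-positive) = 1/4 × 1 = 1/4.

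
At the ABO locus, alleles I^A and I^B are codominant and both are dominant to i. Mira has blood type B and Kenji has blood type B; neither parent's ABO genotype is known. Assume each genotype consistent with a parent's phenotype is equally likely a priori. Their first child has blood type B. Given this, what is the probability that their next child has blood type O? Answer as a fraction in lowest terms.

Possible genotypes: Mira ∈ {I^B I^B, I^B i}; Kenji ∈ {I^B I^B, I^B i}.
Weight each parental genotype pair by prior × P(type-B child):
  I^B I^B × I^B I^B: posterior weight 4/15; P(next child type O) = 0.
  I^B I^B × I^B i: posterior weight 4/15; P(next child type O) = 0.
  I^B i × I^B I^B: posterior weight 4/15; P(next child type O) = 0.
  I^B i × I^B i: posterior weight 1/5; P(next child type O) = 1/4.
Weighted sum = 1/20.

1/20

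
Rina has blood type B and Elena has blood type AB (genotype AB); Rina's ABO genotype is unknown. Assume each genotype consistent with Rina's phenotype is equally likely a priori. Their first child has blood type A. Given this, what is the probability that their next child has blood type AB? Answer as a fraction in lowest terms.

1/4

Possible genotypes: Rina ∈ {BB, BO}; Elena ∈ {AB}.
Weight each parental genotype pair by prior × P(type-A child):
  BO × AB: posterior weight 1; P(next child type AB) = 1/4.
Weighted sum = 1/4.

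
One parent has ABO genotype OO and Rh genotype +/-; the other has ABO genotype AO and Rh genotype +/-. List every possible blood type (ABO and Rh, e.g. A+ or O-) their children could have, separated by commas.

O+, O-, A+, A-

Gametes from OO × AO give offspring ABO genotypes AO, OO, i.e. phenotypes O, A.
Rh cross +/- × +/- → phenotypes Rh+, Rh-.
Combining independently: O+, O-, A+, A-.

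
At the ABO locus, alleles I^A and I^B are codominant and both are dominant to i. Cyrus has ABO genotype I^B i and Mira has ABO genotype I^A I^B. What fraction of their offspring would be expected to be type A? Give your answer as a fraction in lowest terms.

1/4

ABO cross I^B i × I^A I^B → offspring phenotypes: 1/4 A, 1/2 B, 1/4 AB.
So P(type A) = 1/4.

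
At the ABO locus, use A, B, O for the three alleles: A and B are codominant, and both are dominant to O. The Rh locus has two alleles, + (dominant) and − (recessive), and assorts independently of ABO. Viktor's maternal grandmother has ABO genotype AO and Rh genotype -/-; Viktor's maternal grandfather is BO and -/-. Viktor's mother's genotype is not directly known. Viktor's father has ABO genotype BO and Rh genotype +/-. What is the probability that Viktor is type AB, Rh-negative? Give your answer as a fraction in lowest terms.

Viktor's mother's ABO genotype from AO × BO: 1/4 AB, 1/4 AO, 1/4 BO, 1/4 OO.
Crossing each possibility with the father BO and summing P(type AB): 1/4·1/4 + 1/4·1/4 + 1/4·0 + 1/4·0 = 1/8.
Similarly for Rh via the mother's Rh distribution: P(Rh-) = 1/2.
Independent loci: 1/8 × 1/2 = 1/16.

1/16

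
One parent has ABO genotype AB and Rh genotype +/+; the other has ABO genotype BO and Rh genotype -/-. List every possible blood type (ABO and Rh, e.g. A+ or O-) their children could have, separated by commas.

A+, B+, AB+

Gametes from AB × BO give offspring ABO genotypes AB, AO, BB, BO, i.e. phenotypes A, B, AB.
Rh cross +/+ × -/- → phenotypes Rh+.
Combining independently: A+, B+, AB+.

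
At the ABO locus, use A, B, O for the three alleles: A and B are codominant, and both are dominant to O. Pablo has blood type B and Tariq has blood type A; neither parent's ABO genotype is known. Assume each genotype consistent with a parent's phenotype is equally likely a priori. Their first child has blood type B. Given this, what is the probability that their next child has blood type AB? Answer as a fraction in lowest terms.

5/12

Possible genotypes: Pablo ∈ {BB, BO}; Tariq ∈ {AA, AO}.
Weight each parental genotype pair by prior × P(type-B child):
  BB × AO: posterior weight 2/3; P(next child type AB) = 1/2.
  BO × AO: posterior weight 1/3; P(next child type AB) = 1/4.
Weighted sum = 5/12.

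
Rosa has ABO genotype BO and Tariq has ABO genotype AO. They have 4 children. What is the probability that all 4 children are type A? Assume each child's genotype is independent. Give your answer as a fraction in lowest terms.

ABO cross BO × AO → 1/4 O, 1/4 A, 1/4 B, 1/4 AB.
So P(type A) = 1/4 per child.
All 4 independent: (1/4)^4 = 1/256.

1/256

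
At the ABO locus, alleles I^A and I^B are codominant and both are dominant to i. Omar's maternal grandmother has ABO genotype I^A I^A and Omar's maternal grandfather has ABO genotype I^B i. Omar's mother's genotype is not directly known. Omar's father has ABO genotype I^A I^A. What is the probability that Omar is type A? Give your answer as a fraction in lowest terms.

3/4

Omar's mother's ABO genotype from I^A I^A × I^B i: 1/2 I^A I^B, 1/2 I^A i.
Crossing each possibility with the father I^A I^A and summing P(type A): 1/2·1/2 + 1/2·1 = 3/4.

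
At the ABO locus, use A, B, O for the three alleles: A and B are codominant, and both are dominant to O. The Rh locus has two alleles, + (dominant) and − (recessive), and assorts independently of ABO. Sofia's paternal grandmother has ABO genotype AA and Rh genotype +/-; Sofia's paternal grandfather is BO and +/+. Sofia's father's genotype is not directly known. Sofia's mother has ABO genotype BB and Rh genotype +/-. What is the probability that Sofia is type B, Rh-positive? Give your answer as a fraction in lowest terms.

Sofia's father's ABO genotype from AA × BO: 1/2 AB, 1/2 AO.
Crossing each possibility with the mother BB and summing P(type B): 1/2·1/2 + 1/2·1/2 = 1/2.
Similarly for Rh via the father's Rh distribution: P(Rh+) = 7/8.
Independent loci: 1/2 × 7/8 = 7/16.

7/16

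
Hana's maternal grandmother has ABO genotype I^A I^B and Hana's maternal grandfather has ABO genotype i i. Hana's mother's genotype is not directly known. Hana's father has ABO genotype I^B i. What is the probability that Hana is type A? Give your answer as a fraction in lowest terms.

1/8

Hana's mother's ABO genotype from I^A I^B × i i: 1/2 I^A i, 1/2 I^B i.
Crossing each possibility with the father I^B i and summing P(type A): 1/2·1/4 + 1/2·0 = 1/8.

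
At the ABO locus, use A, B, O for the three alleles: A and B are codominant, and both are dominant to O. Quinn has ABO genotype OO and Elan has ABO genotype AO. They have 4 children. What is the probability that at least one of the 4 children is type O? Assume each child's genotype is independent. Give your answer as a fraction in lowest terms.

15/16

ABO cross OO × AO → 1/2 O, 1/2 A.
So P(type O) = 1/2 per child.
P(none) = (1/2)^4 = 1/16; P(at least one) = 1 − 1/16 = 15/16.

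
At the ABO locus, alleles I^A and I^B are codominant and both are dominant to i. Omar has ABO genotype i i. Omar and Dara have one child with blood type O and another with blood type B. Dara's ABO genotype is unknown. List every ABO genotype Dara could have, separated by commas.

I^B i

For each candidate genotype of Dara, check whether crossing it with i i can produce every observed child phenotype.
  I^A I^A → possible child types {A} ✗
  I^A I^B → possible child types {A, B} ✗
  I^A i → possible child types {O, A} ✗
  I^B I^B → possible child types {B} ✗
  I^B i → possible child types {O, B} ✓
  i i → possible child types {O} ✗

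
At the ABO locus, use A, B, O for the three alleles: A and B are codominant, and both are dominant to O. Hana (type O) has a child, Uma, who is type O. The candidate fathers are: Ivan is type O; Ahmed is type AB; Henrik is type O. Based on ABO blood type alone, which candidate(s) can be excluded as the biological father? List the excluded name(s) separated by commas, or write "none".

A candidate is excluded only if no genotype consistent with his phenotype could produce a type O child with a type O mother.
Ahmed (type AB): no genotype consistent with that phenotype can produce a type-O child with a type-O mother.

Ahmed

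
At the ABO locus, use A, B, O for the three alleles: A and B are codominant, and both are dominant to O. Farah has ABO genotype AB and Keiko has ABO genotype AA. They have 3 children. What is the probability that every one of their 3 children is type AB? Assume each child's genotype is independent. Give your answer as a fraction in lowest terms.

1/8

ABO cross AB × AA → 1/2 A, 1/2 AB.
So P(type AB) = 1/2 per child.
All 3 independent: (1/2)^3 = 1/8.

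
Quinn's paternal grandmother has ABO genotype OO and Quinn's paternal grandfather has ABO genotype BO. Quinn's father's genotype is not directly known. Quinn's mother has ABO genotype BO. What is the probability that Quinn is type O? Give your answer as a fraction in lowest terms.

3/8

Quinn's father's ABO genotype from OO × BO: 1/2 BO, 1/2 OO.
Crossing each possibility with the mother BO and summing P(type O): 1/2·1/4 + 1/2·1/2 = 3/8.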